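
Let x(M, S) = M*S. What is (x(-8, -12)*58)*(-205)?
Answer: -1141440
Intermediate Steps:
(x(-8, -12)*58)*(-205) = (-8*(-12)*58)*(-205) = (96*58)*(-205) = 5568*(-205) = -1141440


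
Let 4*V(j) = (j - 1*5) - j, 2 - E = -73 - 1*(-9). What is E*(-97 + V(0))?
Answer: -12969/2 ≈ -6484.5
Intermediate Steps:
E = 66 (E = 2 - (-73 - 1*(-9)) = 2 - (-73 + 9) = 2 - 1*(-64) = 2 + 64 = 66)
V(j) = -5/4 (V(j) = ((j - 1*5) - j)/4 = ((j - 5) - j)/4 = ((-5 + j) - j)/4 = (¼)*(-5) = -5/4)
E*(-97 + V(0)) = 66*(-97 - 5/4) = 66*(-393/4) = -12969/2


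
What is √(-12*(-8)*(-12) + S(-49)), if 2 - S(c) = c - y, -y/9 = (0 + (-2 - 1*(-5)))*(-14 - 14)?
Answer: I*√345 ≈ 18.574*I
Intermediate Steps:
y = 756 (y = -9*(0 + (-2 - 1*(-5)))*(-14 - 14) = -9*(0 + (-2 + 5))*(-28) = -9*(0 + 3)*(-28) = -27*(-28) = -9*(-84) = 756)
S(c) = 758 - c (S(c) = 2 - (c - 1*756) = 2 - (c - 756) = 2 - (-756 + c) = 2 + (756 - c) = 758 - c)
√(-12*(-8)*(-12) + S(-49)) = √(-12*(-8)*(-12) + (758 - 1*(-49))) = √(96*(-12) + (758 + 49)) = √(-1152 + 807) = √(-345) = I*√345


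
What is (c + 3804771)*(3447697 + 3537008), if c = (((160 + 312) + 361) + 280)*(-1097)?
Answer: 18047150626050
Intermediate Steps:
c = -1220961 (c = ((472 + 361) + 280)*(-1097) = (833 + 280)*(-1097) = 1113*(-1097) = -1220961)
(c + 3804771)*(3447697 + 3537008) = (-1220961 + 3804771)*(3447697 + 3537008) = 2583810*6984705 = 18047150626050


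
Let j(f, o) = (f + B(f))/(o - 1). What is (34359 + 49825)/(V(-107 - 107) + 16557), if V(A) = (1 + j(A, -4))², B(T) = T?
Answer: 1052300/300707 ≈ 3.4994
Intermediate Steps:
j(f, o) = 2*f/(-1 + o) (j(f, o) = (f + f)/(o - 1) = (2*f)/(-1 + o) = 2*f/(-1 + o))
V(A) = (1 - 2*A/5)² (V(A) = (1 + 2*A/(-1 - 4))² = (1 + 2*A/(-5))² = (1 + 2*A*(-⅕))² = (1 - 2*A/5)²)
(34359 + 49825)/(V(-107 - 107) + 16557) = (34359 + 49825)/((-5 + 2*(-107 - 107))²/25 + 16557) = 84184/((-5 + 2*(-214))²/25 + 16557) = 84184/((-5 - 428)²/25 + 16557) = 84184/((1/25)*(-433)² + 16557) = 84184/((1/25)*187489 + 16557) = 84184/(187489/25 + 16557) = 84184/(601414/25) = 84184*(25/601414) = 1052300/300707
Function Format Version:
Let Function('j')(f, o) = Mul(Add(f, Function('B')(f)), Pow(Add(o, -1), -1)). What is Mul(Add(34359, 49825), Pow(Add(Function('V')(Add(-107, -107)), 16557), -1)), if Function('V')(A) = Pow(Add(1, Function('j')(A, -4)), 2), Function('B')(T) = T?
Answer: Rational(1052300, 300707) ≈ 3.4994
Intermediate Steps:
Function('j')(f, o) = Mul(2, f, Pow(Add(-1, o), -1)) (Function('j')(f, o) = Mul(Add(f, f), Pow(Add(o, -1), -1)) = Mul(Mul(2, f), Pow(Add(-1, o), -1)) = Mul(2, f, Pow(Add(-1, o), -1)))
Function('V')(A) = Pow(Add(1, Mul(Rational(-2, 5), A)), 2) (Function('V')(A) = Pow(Add(1, Mul(2, A, Pow(Add(-1, -4), -1))), 2) = Pow(Add(1, Mul(2, A, Pow(-5, -1))), 2) = Pow(Add(1, Mul(2, A, Rational(-1, 5))), 2) = Pow(Add(1, Mul(Rational(-2, 5), A)), 2))
Mul(Add(34359, 49825), Pow(Add(Function('V')(Add(-107, -107)), 16557), -1)) = Mul(Add(34359, 49825), Pow(Add(Mul(Rational(1, 25), Pow(Add(-5, Mul(2, Add(-107, -107))), 2)), 16557), -1)) = Mul(84184, Pow(Add(Mul(Rational(1, 25), Pow(Add(-5, Mul(2, -214)), 2)), 16557), -1)) = Mul(84184, Pow(Add(Mul(Rational(1, 25), Pow(Add(-5, -428), 2)), 16557), -1)) = Mul(84184, Pow(Add(Mul(Rational(1, 25), Pow(-433, 2)), 16557), -1)) = Mul(84184, Pow(Add(Mul(Rational(1, 25), 187489), 16557), -1)) = Mul(84184, Pow(Add(Rational(187489, 25), 16557), -1)) = Mul(84184, Pow(Rational(601414, 25), -1)) = Mul(84184, Rational(25, 601414)) = Rational(1052300, 300707)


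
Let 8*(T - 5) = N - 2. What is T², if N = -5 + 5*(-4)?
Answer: 169/64 ≈ 2.6406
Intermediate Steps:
N = -25 (N = -5 - 20 = -25)
T = 13/8 (T = 5 + (-25 - 2)/8 = 5 + (⅛)*(-27) = 5 - 27/8 = 13/8 ≈ 1.6250)
T² = (13/8)² = 169/64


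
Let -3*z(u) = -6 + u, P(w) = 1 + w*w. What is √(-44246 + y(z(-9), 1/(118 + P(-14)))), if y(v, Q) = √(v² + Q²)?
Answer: √(-487812150 + 35*√2480626)/105 ≈ 210.34*I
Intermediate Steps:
P(w) = 1 + w²
z(u) = 2 - u/3 (z(u) = -(-6 + u)/3 = 2 - u/3)
y(v, Q) = √(Q² + v²)
√(-44246 + y(z(-9), 1/(118 + P(-14)))) = √(-44246 + √((1/(118 + (1 + (-14)²)))² + (2 - ⅓*(-9))²)) = √(-44246 + √((1/(118 + (1 + 196)))² + (2 + 3)²)) = √(-44246 + √((1/(118 + 197))² + 5²)) = √(-44246 + √((1/315)² + 25)) = √(-44246 + √(1/99225 + 25)) = √(-44246 + √(2480626/99225)) = √(-44246 + √2480626/315)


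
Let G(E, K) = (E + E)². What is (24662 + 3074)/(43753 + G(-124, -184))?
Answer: 27736/105257 ≈ 0.26351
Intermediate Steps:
G(E, K) = 4*E² (G(E, K) = (2*E)² = 4*E²)
(24662 + 3074)/(43753 + G(-124, -184)) = (24662 + 3074)/(43753 + 4*(-124)²) = 27736/(43753 + 4*15376) = 27736/(43753 + 61504) = 27736/105257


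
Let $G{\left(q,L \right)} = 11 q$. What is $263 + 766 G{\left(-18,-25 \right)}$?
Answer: $-151405$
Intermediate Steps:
$263 + 766 G{\left(-18,-25 \right)} = 263 + 766 \cdot 11 \left(-18\right) = 263 + 766 \left(-198\right) = 263 - 151668 = -151405$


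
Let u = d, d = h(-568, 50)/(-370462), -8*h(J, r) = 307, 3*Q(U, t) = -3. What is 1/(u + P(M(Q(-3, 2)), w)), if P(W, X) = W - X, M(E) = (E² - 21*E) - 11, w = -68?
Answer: 2963696/234132291 ≈ 0.012658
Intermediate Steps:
Q(U, t) = -1 (Q(U, t) = (⅓)*(-3) = -1)
h(J, r) = -307/8 (h(J, r) = -⅛*307 = -307/8)
M(E) = -11 + E² - 21*E
d = 307/2963696 (d = -307/8/(-370462) = -307/8*(-1/370462) = 307/2963696 ≈ 0.00010359)
u = 307/2963696 ≈ 0.00010359
1/(u + P(M(Q(-3, 2)), w)) = 1/(307/2963696 + ((-11 + (-1)² - 21*(-1)) - 1*(-68))) = 1/(307/2963696 + ((-11 + 1 + 21) + 68)) = 1/(307/2963696 + (11 + 68)) = 1/(307/2963696 + 79) = 1/(234132291/2963696) = 2963696/234132291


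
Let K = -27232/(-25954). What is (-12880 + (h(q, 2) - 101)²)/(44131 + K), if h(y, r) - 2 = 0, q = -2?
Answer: -39956183/572701603 ≈ -0.069768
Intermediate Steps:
h(y, r) = 2 (h(y, r) = 2 + 0 = 2)
K = 13616/12977 (K = -27232*(-1/25954) = 13616/12977 ≈ 1.0492)
(-12880 + (h(q, 2) - 101)²)/(44131 + K) = (-12880 + (2 - 101)²)/(44131 + 13616/12977) = (-12880 + (-99)²)/(572701603/12977) = (-12880 + 9801)*(12977/572701603) = -3079*12977/572701603 = -39956183/572701603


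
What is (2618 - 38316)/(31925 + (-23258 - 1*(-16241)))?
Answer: -1373/958 ≈ -1.4332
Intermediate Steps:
(2618 - 38316)/(31925 + (-23258 - 1*(-16241))) = -35698/(31925 + (-23258 + 16241)) = -35698/(31925 - 7017) = -35698/24908 = -35698*1/24908 = -1373/958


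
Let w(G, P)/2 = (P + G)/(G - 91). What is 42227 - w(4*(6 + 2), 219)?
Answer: 2491895/59 ≈ 42236.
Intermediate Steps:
w(G, P) = 2*(G + P)/(-91 + G) (w(G, P) = 2*((P + G)/(G - 91)) = 2*((G + P)/(-91 + G)) = 2*(G + P)/(-91 + G))
42227 - w(4*(6 + 2), 219) = 42227 - 2*(4*(6 + 2) + 219)/(-91 + 4*(6 + 2)) = 42227 - 2*(4*8 + 219)/(-91 + 4*8) = 42227 - 2*(32 + 219)/(-91 + 32) = 42227 - 2*251/(-59) = 42227 - 2*(-1)*251/59 = 42227 - 1*(-502/59) = 42227 + 502/59 = 2491895/59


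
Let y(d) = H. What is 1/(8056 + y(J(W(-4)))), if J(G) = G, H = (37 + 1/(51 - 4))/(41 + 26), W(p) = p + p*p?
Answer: 3149/25370084 ≈ 0.00012412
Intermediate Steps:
W(p) = p + p**2
H = 1740/3149 (H = (37 + 1/47)/67 = (37 + 1/47)*(1/67) = (1740/47)*(1/67) = 1740/3149 ≈ 0.55256)
y(d) = 1740/3149
1/(8056 + y(J(W(-4)))) = 1/(8056 + 1740/3149) = 1/(25370084/3149) = 3149/25370084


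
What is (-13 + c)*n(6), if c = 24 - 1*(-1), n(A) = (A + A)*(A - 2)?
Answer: 576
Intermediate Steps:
n(A) = 2*A*(-2 + A) (n(A) = (2*A)*(-2 + A) = 2*A*(-2 + A))
c = 25 (c = 24 + 1 = 25)
(-13 + c)*n(6) = (-13 + 25)*(2*6*(-2 + 6)) = 12*(2*6*4) = 12*48 = 576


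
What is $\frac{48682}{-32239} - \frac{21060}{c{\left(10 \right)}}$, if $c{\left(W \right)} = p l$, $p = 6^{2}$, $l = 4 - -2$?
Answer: $- \frac{6383969}{64478} \approx -99.01$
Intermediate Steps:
$l = 6$ ($l = 4 + 2 = 6$)
$p = 36$
$c{\left(W \right)} = 216$ ($c{\left(W \right)} = 36 \cdot 6 = 216$)
$\frac{48682}{-32239} - \frac{21060}{c{\left(10 \right)}} = \frac{48682}{-32239} - \frac{21060}{216} = 48682 \left(- \frac{1}{32239}\right) - \frac{195}{2} = - \frac{48682}{32239} - \frac{195}{2} = - \frac{6383969}{64478}$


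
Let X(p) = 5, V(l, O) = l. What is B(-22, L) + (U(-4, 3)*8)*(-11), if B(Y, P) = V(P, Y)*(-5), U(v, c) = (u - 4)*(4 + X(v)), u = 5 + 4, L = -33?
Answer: -3795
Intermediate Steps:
u = 9
U(v, c) = 45 (U(v, c) = (9 - 4)*(4 + 5) = 5*9 = 45)
B(Y, P) = -5*P (B(Y, P) = P*(-5) = -5*P)
B(-22, L) + (U(-4, 3)*8)*(-11) = -5*(-33) + (45*8)*(-11) = 165 + 360*(-11) = 165 - 3960 = -3795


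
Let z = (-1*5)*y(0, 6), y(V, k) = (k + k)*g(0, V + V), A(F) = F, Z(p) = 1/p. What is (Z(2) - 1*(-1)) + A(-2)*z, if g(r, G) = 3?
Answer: 723/2 ≈ 361.50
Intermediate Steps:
y(V, k) = 6*k (y(V, k) = (k + k)*3 = (2*k)*3 = 6*k)
z = -180 (z = (-1*5)*(6*6) = -5*36 = -180)
(Z(2) - 1*(-1)) + A(-2)*z = (1/2 - 1*(-1)) - 2*(-180) = (½ + 1) + 360 = 3/2 + 360 = 723/2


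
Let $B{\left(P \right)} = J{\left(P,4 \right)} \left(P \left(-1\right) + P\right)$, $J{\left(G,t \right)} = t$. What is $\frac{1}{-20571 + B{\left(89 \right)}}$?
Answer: $- \frac{1}{20571} \approx -4.8612 \cdot 10^{-5}$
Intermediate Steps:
$B{\left(P \right)} = 0$ ($B{\left(P \right)} = 4 \left(P \left(-1\right) + P\right) = 4 \left(- P + P\right) = 4 \cdot 0 = 0$)
$\frac{1}{-20571 + B{\left(89 \right)}} = \frac{1}{-20571 + 0} = \frac{1}{-20571} = - \frac{1}{20571}$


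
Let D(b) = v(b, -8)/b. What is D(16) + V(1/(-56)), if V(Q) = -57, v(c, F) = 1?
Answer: -911/16 ≈ -56.938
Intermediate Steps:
D(b) = 1/b
D(16) + V(1/(-56)) = 1/16 - 57 = -911/16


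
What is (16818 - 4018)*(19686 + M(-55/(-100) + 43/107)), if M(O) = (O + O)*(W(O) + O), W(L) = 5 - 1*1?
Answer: 2886309688896/11449 ≈ 2.5210e+8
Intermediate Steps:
W(L) = 4 (W(L) = 5 - 1 = 4)
M(O) = 2*O*(4 + O) (M(O) = (O + O)*(4 + O) = (2*O)*(4 + O) = 2*O*(4 + O))
(16818 - 4018)*(19686 + M(-55/(-100) + 43/107)) = (16818 - 4018)*(19686 + 2*(-55/(-100) + 43/107)*(4 + (-55/(-100) + 43/107))) = 12800*(19686 + 2*(-55*(-1/100) + 43*(1/107))*(4 + (-55*(-1/100) + 43*(1/107)))) = 12800*(19686 + 2*(11/20 + 43/107)*(4 + (11/20 + 43/107))) = 12800*(19686 + 2*(2037/2140)*(4 + 2037/2140)) = 12800*(19686 + 2*(2037/2140)*(10597/2140)) = 12800*(19686 + 21586089/2289800) = 12800*(45098588889/2289800) = 2886309688896/11449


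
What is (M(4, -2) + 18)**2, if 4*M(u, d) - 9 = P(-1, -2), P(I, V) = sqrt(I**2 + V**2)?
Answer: (81 + sqrt(5))**2/16 ≈ 433.02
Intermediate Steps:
M(u, d) = 9/4 + sqrt(5)/4 (M(u, d) = 9/4 + sqrt((-1)**2 + (-2)**2)/4 = 9/4 + sqrt(1 + 4)/4 = 9/4 + sqrt(5)/4)
(M(4, -2) + 18)**2 = ((9/4 + sqrt(5)/4) + 18)**2 = (81/4 + sqrt(5)/4)**2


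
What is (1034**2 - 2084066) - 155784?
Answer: -1170694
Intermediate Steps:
(1034**2 - 2084066) - 155784 = (1069156 - 2084066) - 155784 = -1014910 - 155784 = -1170694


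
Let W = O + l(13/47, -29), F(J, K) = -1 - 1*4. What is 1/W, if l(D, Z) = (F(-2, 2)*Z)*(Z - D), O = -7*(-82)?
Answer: -47/172542 ≈ -0.00027240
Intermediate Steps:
O = 574
F(J, K) = -5 (F(J, K) = -1 - 4 = -5)
l(D, Z) = -5*Z*(Z - D) (l(D, Z) = (-5*Z)*(Z - D) = -5*Z*(Z - D))
W = -172542/47 (W = 574 + 5*(-29)*(13/47 - 1*(-29)) = 574 + 5*(-29)*(13*(1/47) + 29) = 574 + 5*(-29)*(13/47 + 29) = 574 + 5*(-29)*(1376/47) = 574 - 199520/47 = -172542/47 ≈ -3671.1)
1/W = 1/(-172542/47) = -47/172542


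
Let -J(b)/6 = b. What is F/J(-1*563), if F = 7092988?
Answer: 3546494/1689 ≈ 2099.8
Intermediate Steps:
J(b) = -6*b
F/J(-1*563) = 7092988/((-(-6)*563)) = 7092988/((-6*(-563))) = 7092988/3378 = 7092988*(1/3378) = 3546494/1689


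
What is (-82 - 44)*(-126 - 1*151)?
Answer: 34902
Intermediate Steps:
(-82 - 44)*(-126 - 1*151) = -126*(-126 - 151) = -126*(-277) = 34902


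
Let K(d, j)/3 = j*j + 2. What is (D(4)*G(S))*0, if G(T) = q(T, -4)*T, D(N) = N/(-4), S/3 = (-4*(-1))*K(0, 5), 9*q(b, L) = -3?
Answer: 0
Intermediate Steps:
q(b, L) = -⅓ (q(b, L) = (⅑)*(-3) = -⅓)
K(d, j) = 6 + 3*j² (K(d, j) = 3*(j*j + 2) = 3*(j² + 2) = 3*(2 + j²) = 6 + 3*j²)
S = 972 (S = 3*((-4*(-1))*(6 + 3*5²)) = 3*(4*(6 + 3*25)) = 3*(4*(6 + 75)) = 3*(4*81) = 3*324 = 972)
D(N) = -N/4 (D(N) = N*(-¼) = -N/4)
G(T) = -T/3
(D(4)*G(S))*0 = ((-¼*4)*(-⅓*972))*0 = -1*(-324)*0 = 324*0 = 0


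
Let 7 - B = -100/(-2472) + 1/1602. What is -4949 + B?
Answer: -407733215/82503 ≈ -4942.0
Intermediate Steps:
B = 574132/82503 (B = 7 - (-100/(-2472) + 1/1602) = 7 - (-100*(-1/2472) + 1/1602) = 7 - (25/618 + 1/1602) = 7 - 1*3389/82503 = 7 - 3389/82503 = 574132/82503 ≈ 6.9589)
-4949 + B = -4949 + 574132/82503 = -407733215/82503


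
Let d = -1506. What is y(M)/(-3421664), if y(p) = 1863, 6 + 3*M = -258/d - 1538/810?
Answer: -81/148768 ≈ -0.00054447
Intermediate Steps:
M = -785534/304965 (M = -2 + (-258/(-1506) - 1538/810)/3 = -2 + (-258*(-1/1506) - 1538*1/810)/3 = -2 + (43/251 - 769/405)/3 = -2 + (⅓)*(-175604/101655) = -2 - 175604/304965 = -785534/304965 ≈ -2.5758)
y(M)/(-3421664) = 1863/(-3421664) = 1863*(-1/3421664) = -81/148768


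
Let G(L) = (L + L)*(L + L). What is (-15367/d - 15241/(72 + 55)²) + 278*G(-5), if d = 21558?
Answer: 9665733279779/347708982 ≈ 27798.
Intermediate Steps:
G(L) = 4*L² (G(L) = (2*L)*(2*L) = 4*L²)
(-15367/d - 15241/(72 + 55)²) + 278*G(-5) = (-15367/21558 - 15241/(72 + 55)²) + 278*(4*(-5)²) = (-15367*1/21558 - 15241/(127²)) + 278*(4*25) = (-15367/21558 - 15241/16129) + 278*100 = (-15367/21558 - 15241*1/16129) + 27800 = (-15367/21558 - 15241/16129) + 27800 = -576419821/347708982 + 27800 = 9665733279779/347708982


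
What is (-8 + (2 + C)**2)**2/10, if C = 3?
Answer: 289/10 ≈ 28.900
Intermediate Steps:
(-8 + (2 + C)**2)**2/10 = (-8 + (2 + 3)**2)**2/10 = (-8 + 5**2)**2*(1/10) = (-8 + 25)**2*(1/10) = 17**2*(1/10) = 289*(1/10) = 289/10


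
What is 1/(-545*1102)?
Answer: -1/600590 ≈ -1.6650e-6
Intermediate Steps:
1/(-545*1102) = 1/(-600590) = -1/600590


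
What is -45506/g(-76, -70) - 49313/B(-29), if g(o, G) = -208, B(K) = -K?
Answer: -4468715/3016 ≈ -1481.7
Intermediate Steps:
-45506/g(-76, -70) - 49313/B(-29) = -45506/(-208) - 49313/((-1*(-29))) = -45506*(-1/208) - 49313/29 = 22753/104 - 49313*1/29 = 22753/104 - 49313/29 = -4468715/3016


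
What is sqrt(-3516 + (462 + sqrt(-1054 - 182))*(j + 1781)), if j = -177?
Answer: 2*sqrt(184383 + 802*I*sqrt(309)) ≈ 859.42 + 32.808*I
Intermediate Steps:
sqrt(-3516 + (462 + sqrt(-1054 - 182))*(j + 1781)) = sqrt(-3516 + (462 + sqrt(-1054 - 182))*(-177 + 1781)) = sqrt(-3516 + (462 + sqrt(-1236))*1604) = sqrt(-3516 + (462 + 2*I*sqrt(309))*1604) = sqrt(-3516 + (741048 + 3208*I*sqrt(309))) = sqrt(737532 + 3208*I*sqrt(309))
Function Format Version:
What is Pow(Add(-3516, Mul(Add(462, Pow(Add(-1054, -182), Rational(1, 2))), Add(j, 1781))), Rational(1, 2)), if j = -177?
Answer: Mul(2, Pow(Add(184383, Mul(802, I, Pow(309, Rational(1, 2)))), Rational(1, 2))) ≈ Add(859.42, Mul(32.808, I))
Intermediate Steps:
Pow(Add(-3516, Mul(Add(462, Pow(Add(-1054, -182), Rational(1, 2))), Add(j, 1781))), Rational(1, 2)) = Pow(Add(-3516, Mul(Add(462, Pow(Add(-1054, -182), Rational(1, 2))), Add(-177, 1781))), Rational(1, 2)) = Pow(Add(-3516, Mul(Add(462, Pow(-1236, Rational(1, 2))), 1604)), Rational(1, 2)) = Pow(Add(-3516, Mul(Add(462, Mul(2, I, Pow(309, Rational(1, 2)))), 1604)), Rational(1, 2)) = Pow(Add(-3516, Add(741048, Mul(3208, I, Pow(309, Rational(1, 2))))), Rational(1, 2)) = Pow(Add(737532, Mul(3208, I, Pow(309, Rational(1, 2)))), Rational(1, 2))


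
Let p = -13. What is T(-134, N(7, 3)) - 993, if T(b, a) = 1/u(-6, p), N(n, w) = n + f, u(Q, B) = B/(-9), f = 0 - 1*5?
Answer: -12900/13 ≈ -992.31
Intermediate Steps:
f = -5 (f = 0 - 5 = -5)
u(Q, B) = -B/9 (u(Q, B) = B*(-⅑) = -B/9)
N(n, w) = -5 + n (N(n, w) = n - 5 = -5 + n)
T(b, a) = 9/13 (T(b, a) = 1/(-⅑*(-13)) = 1/(13/9) = 9/13)
T(-134, N(7, 3)) - 993 = 9/13 - 993 = -12900/13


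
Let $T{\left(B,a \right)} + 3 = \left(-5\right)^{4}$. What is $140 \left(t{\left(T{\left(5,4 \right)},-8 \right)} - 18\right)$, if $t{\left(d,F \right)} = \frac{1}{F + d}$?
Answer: $- \frac{773570}{307} \approx -2519.8$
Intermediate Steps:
$T{\left(B,a \right)} = 622$ ($T{\left(B,a \right)} = -3 + \left(-5\right)^{4} = -3 + 625 = 622$)
$140 \left(t{\left(T{\left(5,4 \right)},-8 \right)} - 18\right) = 140 \left(\frac{1}{-8 + 622} - 18\right) = 140 \left(\frac{1}{614} - 18\right) = 140 \left(- \frac{11051}{614}\right) = - \frac{773570}{307}$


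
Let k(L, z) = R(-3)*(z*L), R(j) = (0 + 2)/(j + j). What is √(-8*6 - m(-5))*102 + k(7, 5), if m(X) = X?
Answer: -35/3 + 102*I*√43 ≈ -11.667 + 668.86*I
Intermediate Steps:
R(j) = 1/j (R(j) = 2/((2*j)) = 2*(1/(2*j)) = 1/j)
k(L, z) = -L*z/3 (k(L, z) = (z*L)/(-3) = -L*z/3)
√(-8*6 - m(-5))*102 + k(7, 5) = √(-8*6 - 1*(-5))*102 - ⅓*7*5 = √(-48 + 5)*102 - 35/3 = √(-43)*102 - 35/3 = (I*√43)*102 - 35/3 = 102*I*√43 - 35/3 = -35/3 + 102*I*√43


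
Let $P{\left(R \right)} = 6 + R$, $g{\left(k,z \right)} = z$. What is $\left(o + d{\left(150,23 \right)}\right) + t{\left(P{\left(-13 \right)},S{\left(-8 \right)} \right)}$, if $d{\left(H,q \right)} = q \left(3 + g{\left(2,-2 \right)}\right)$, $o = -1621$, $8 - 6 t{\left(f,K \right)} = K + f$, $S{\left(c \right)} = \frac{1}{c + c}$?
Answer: $- \frac{153167}{96} \approx -1595.5$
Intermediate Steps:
$S{\left(c \right)} = \frac{1}{2 c}$
$t{\left(f,K \right)} = \frac{4}{3} - \frac{K}{6} - \frac{f}{6}$ ($t{\left(f,K \right)} = \frac{4}{3} - \frac{K + f}{6} = \frac{4}{3} - \left(\frac{K}{6} + \frac{f}{6}\right) = \frac{4}{3} - \frac{K}{6} - \frac{f}{6}$)
$d{\left(H,q \right)} = q$ ($d{\left(H,q \right)} = q \left(3 - 2\right) = q 1 = q$)
$\left(o + d{\left(150,23 \right)}\right) + t{\left(P{\left(-13 \right)},S{\left(-8 \right)} \right)} = \left(-1621 + 23\right) - \left(- \frac{4}{3} + \frac{6 - 13}{6} + \frac{1}{6} \cdot \frac{1}{2} \frac{1}{-8}\right) = -1598 - \left(- \frac{5}{2} + \frac{1}{6} \cdot \frac{1}{2} \left(- \frac{1}{8}\right)\right) = -1598 + \left(\frac{4}{3} - - \frac{1}{96} + \frac{7}{6}\right) = -1598 + \left(\frac{4}{3} + \frac{1}{96} + \frac{7}{6}\right) = -1598 + \frac{241}{96} = - \frac{153167}{96}$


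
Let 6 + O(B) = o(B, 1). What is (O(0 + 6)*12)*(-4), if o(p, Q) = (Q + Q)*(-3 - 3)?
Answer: 864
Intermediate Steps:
o(p, Q) = -12*Q (o(p, Q) = (2*Q)*(-6) = -12*Q)
O(B) = -18 (O(B) = -6 - 12*1 = -6 - 12 = -18)
(O(0 + 6)*12)*(-4) = -18*12*(-4) = -216*(-4) = 864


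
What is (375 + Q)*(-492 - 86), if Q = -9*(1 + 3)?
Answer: -195942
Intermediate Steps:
Q = -36 ≈ -36.000
(375 + Q)*(-492 - 86) = (375 - 36)*(-492 - 86) = 339*(-578) = -195942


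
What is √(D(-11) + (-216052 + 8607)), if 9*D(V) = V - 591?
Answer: I*√1867607/3 ≈ 455.53*I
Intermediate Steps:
D(V) = -197/3 + V/9 (D(V) = (V - 591)/9 = (-591 + V)/9 = -197/3 + V/9)
√(D(-11) + (-216052 + 8607)) = √((-197/3 + (⅑)*(-11)) + (-216052 + 8607)) = √((-197/3 - 11/9) - 207445) = √(-602/9 - 207445) = √(-1867607/9) = I*√1867607/3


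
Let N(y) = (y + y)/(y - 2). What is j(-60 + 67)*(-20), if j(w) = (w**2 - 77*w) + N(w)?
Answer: 9744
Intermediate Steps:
N(y) = 2*y/(-2 + y) (N(y) = (2*y)/(-2 + y) = 2*y/(-2 + y))
j(w) = w**2 - 77*w + 2*w/(-2 + w) (j(w) = (w**2 - 77*w) + 2*w/(-2 + w) = w**2 - 77*w + 2*w/(-2 + w))
j(-60 + 67)*(-20) = ((-60 + 67)*(2 + (-77 + (-60 + 67))*(-2 + (-60 + 67)))/(-2 + (-60 + 67)))*(-20) = (7*(2 + (-77 + 7)*(-2 + 7))/(-2 + 7))*(-20) = (7*(2 - 70*5)/5)*(-20) = (7*(1/5)*(2 - 350))*(-20) = (7*(1/5)*(-348))*(-20) = -2436/5*(-20) = 9744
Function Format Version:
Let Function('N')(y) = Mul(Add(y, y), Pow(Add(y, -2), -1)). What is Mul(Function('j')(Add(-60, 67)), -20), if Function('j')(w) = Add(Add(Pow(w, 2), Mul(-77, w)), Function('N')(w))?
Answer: 9744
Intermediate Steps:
Function('N')(y) = Mul(2, y, Pow(Add(-2, y), -1)) (Function('N')(y) = Mul(Mul(2, y), Pow(Add(-2, y), -1)) = Mul(2, y, Pow(Add(-2, y), -1)))
Function('j')(w) = Add(Pow(w, 2), Mul(-77, w), Mul(2, w, Pow(Add(-2, w), -1))) (Function('j')(w) = Add(Add(Pow(w, 2), Mul(-77, w)), Mul(2, w, Pow(Add(-2, w), -1))) = Add(Pow(w, 2), Mul(-77, w), Mul(2, w, Pow(Add(-2, w), -1))))
Mul(Function('j')(Add(-60, 67)), -20) = Mul(Mul(Add(-60, 67), Pow(Add(-2, Add(-60, 67)), -1), Add(2, Mul(Add(-77, Add(-60, 67)), Add(-2, Add(-60, 67))))), -20) = Mul(Mul(7, Pow(Add(-2, 7), -1), Add(2, Mul(Add(-77, 7), Add(-2, 7)))), -20) = Mul(Mul(7, Pow(5, -1), Add(2, Mul(-70, 5))), -20) = Mul(Mul(7, Rational(1, 5), Add(2, -350)), -20) = Mul(Mul(7, Rational(1, 5), -348), -20) = Mul(Rational(-2436, 5), -20) = 9744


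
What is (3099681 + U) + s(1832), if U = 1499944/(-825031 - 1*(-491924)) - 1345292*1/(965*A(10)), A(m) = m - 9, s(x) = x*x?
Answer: 2074789823067571/321448255 ≈ 6.4545e+6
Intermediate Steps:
s(x) = x²
A(m) = -9 + m
U = -449573628204/321448255 (U = 1499944/(-825031 - 1*(-491924)) - 1345292*1/(965*(-9 + 10)) = 1499944/(-825031 + 491924) - 1345292/(965*1) = 1499944/(-333107) - 1345292/965 = 1499944*(-1/333107) - 1345292*1/965 = -1499944/333107 - 1345292/965 = -449573628204/321448255 ≈ -1398.6)
(3099681 + U) + s(1832) = (3099681 - 449573628204/321448255) + 1832² = 995937474878451/321448255 + 3356224 = 2074789823067571/321448255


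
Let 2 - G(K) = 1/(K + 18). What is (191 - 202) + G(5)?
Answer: -208/23 ≈ -9.0435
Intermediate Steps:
G(K) = 2 - 1/(18 + K) (G(K) = 2 - 1/(K + 18) = 2 - 1/(18 + K))
(191 - 202) + G(5) = (191 - 202) + (35 + 2*5)/(18 + 5) = -11 + (35 + 10)/23 = -11 + (1/23)*45 = -11 + 45/23 = -208/23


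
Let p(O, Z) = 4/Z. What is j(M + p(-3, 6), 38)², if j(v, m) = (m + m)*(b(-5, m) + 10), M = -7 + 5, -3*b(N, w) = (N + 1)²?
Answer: 1132096/9 ≈ 1.2579e+5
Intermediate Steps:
b(N, w) = -(1 + N)²/3 (b(N, w) = -(N + 1)²/3 = -(1 + N)²/3)
M = -2
j(v, m) = 28*m/3 (j(v, m) = (m + m)*(-(1 - 5)²/3 + 10) = (2*m)*(-⅓*(-4)² + 10) = (2*m)*(-⅓*16 + 10) = (2*m)*(-16/3 + 10) = (2*m)*(14/3) = 28*m/3)
j(M + p(-3, 6), 38)² = ((28/3)*38)² = (1064/3)² = 1132096/9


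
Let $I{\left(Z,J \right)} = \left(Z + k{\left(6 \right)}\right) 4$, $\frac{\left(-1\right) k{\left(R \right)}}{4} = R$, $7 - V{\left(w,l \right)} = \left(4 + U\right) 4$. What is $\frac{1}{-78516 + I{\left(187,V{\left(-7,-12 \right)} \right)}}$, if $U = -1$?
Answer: $- \frac{1}{77864} \approx -1.2843 \cdot 10^{-5}$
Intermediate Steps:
$V{\left(w,l \right)} = -5$ ($V{\left(w,l \right)} = 7 - \left(4 - 1\right) 4 = 7 - 3 \cdot 4 = 7 - 12 = -5$)
$k{\left(R \right)} = - 4 R$
$I{\left(Z,J \right)} = -96 + 4 Z$ ($I{\left(Z,J \right)} = \left(Z - 24\right) 4 = \left(-24 + Z\right) 4 = -96 + 4 Z$)
$\frac{1}{-78516 + I{\left(187,V{\left(-7,-12 \right)} \right)}} = \frac{1}{-78516 + \left(-96 + 4 \cdot 187\right)} = \frac{1}{-78516 + \left(-96 + 748\right)} = \frac{1}{-78516 + 652} = \frac{1}{-77864} = - \frac{1}{77864}$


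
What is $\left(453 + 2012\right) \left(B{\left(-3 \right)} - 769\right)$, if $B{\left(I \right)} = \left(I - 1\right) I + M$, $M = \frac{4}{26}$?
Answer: $- \frac{24253135}{13} \approx -1.8656 \cdot 10^{6}$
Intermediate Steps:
$M = \frac{2}{13}$ ($M = 4 \cdot \frac{1}{26} = \frac{2}{13} \approx 0.15385$)
$B{\left(I \right)} = \frac{2}{13} + I \left(-1 + I\right)$ ($B{\left(I \right)} = \left(I - 1\right) I + \frac{2}{13} = \left(-1 + I\right) I + \frac{2}{13} = I \left(-1 + I\right) + \frac{2}{13} = \frac{2}{13} + I \left(-1 + I\right)$)
$\left(453 + 2012\right) \left(B{\left(-3 \right)} - 769\right) = \left(453 + 2012\right) \left(\left(\frac{2}{13} + \left(-3\right)^{2} - -3\right) - 769\right) = 2465 \left(\left(\frac{2}{13} + 9 + 3\right) - 769\right) = 2465 \left(\frac{158}{13} - 769\right) = 2465 \left(- \frac{9839}{13}\right) = - \frac{24253135}{13}$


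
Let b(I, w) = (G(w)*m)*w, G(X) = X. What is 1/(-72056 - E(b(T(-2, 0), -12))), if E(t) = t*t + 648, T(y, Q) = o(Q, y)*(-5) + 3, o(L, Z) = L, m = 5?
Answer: -1/591104 ≈ -1.6917e-6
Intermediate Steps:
T(y, Q) = 3 - 5*Q (T(y, Q) = Q*(-5) + 3 = -5*Q + 3 = 3 - 5*Q)
b(I, w) = 5*w**2 (b(I, w) = (w*5)*w = (5*w)*w = 5*w**2)
E(t) = 648 + t**2 (E(t) = t**2 + 648 = 648 + t**2)
1/(-72056 - E(b(T(-2, 0), -12))) = 1/(-72056 - (648 + (5*(-12)**2)**2)) = 1/(-72056 - (648 + (5*144)**2)) = 1/(-72056 - (648 + 720**2)) = 1/(-72056 - (648 + 518400)) = 1/(-72056 - 1*519048) = 1/(-72056 - 519048) = 1/(-591104) = -1/591104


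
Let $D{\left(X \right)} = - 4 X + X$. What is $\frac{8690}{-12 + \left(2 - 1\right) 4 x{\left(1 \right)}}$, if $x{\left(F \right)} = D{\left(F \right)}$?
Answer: $- \frac{4345}{12} \approx -362.08$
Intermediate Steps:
$D{\left(X \right)} = - 3 X$
$x{\left(F \right)} = - 3 F$
$\frac{8690}{-12 + \left(2 - 1\right) 4 x{\left(1 \right)}} = \frac{8690}{-12 + \left(2 - 1\right) 4 \left(\left(-3\right) 1\right)} = \frac{8690}{-12 + 1 \cdot 4 \left(-3\right)} = \frac{8690}{-12 + 4 \left(-3\right)} = \frac{8690}{-12 - 12} = \frac{8690}{-24} = 8690 \left(- \frac{1}{24}\right) = - \frac{4345}{12}$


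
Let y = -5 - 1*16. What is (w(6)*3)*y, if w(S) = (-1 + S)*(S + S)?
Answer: -3780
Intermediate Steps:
w(S) = 2*S*(-1 + S) (w(S) = (-1 + S)*(2*S) = 2*S*(-1 + S))
y = -21 (y = -5 - 16 = -21)
(w(6)*3)*y = ((2*6*(-1 + 6))*3)*(-21) = ((2*6*5)*3)*(-21) = (60*3)*(-21) = 180*(-21) = -3780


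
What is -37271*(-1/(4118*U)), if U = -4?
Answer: -37271/16472 ≈ -2.2627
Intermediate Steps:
-37271*(-1/(4118*U)) = -37271/((-4*(-4118))) = -37271/16472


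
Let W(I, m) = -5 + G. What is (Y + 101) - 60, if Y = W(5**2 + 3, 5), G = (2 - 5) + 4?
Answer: 37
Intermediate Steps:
G = 1 (G = -3 + 4 = 1)
W(I, m) = -4 (W(I, m) = -5 + 1 = -4)
Y = -4
(Y + 101) - 60 = (-4 + 101) - 60 = 97 - 60 = 37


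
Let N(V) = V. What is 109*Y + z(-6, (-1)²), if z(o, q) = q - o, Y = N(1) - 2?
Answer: -102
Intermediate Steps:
Y = -1 (Y = 1 - 2 = -1)
109*Y + z(-6, (-1)²) = 109*(-1) + ((-1)² - 1*(-6)) = -109 + (1 + 6) = -109 + 7 = -102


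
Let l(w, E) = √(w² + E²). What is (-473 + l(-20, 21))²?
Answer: 197136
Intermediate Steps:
l(w, E) = √(E² + w²)
(-473 + l(-20, 21))² = (-473 + √(21² + (-20)²))² = (-473 + √(441 + 400))² = (-473 + √841)² = (-473 + 29)² = (-444)² = 197136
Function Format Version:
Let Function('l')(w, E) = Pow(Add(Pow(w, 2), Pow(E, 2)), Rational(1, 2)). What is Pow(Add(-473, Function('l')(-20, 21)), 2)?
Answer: 197136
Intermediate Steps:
Function('l')(w, E) = Pow(Add(Pow(E, 2), Pow(w, 2)), Rational(1, 2))
Pow(Add(-473, Function('l')(-20, 21)), 2) = Pow(Add(-473, Pow(Add(Pow(21, 2), Pow(-20, 2)), Rational(1, 2))), 2) = Pow(Add(-473, Pow(Add(441, 400), Rational(1, 2))), 2) = Pow(Add(-473, Pow(841, Rational(1, 2))), 2) = Pow(Add(-473, 29), 2) = Pow(-444, 2) = 197136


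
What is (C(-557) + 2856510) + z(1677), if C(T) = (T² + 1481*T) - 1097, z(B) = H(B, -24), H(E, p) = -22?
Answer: 2340723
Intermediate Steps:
z(B) = -22
C(T) = -1097 + T² + 1481*T
(C(-557) + 2856510) + z(1677) = ((-1097 + (-557)² + 1481*(-557)) + 2856510) - 22 = ((-1097 + 310249 - 824917) + 2856510) - 22 = (-515765 + 2856510) - 22 = 2340745 - 22 = 2340723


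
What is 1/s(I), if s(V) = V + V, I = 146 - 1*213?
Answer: -1/134 ≈ -0.0074627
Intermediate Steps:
I = -67 (I = 146 - 213 = -67)
s(V) = 2*V
1/s(I) = 1/(2*(-67)) = 1/(-134) = -1/134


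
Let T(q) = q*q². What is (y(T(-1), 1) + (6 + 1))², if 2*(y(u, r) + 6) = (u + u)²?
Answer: 9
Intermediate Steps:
T(q) = q³
y(u, r) = -6 + 2*u² (y(u, r) = -6 + (u + u)²/2 = -6 + (2*u)²/2 = -6 + (4*u²)/2 = -6 + 2*u²)
(y(T(-1), 1) + (6 + 1))² = ((-6 + 2*((-1)³)²) + (6 + 1))² = ((-6 + 2*(-1)²) + 7)² = ((-6 + 2*1) + 7)² = ((-6 + 2) + 7)² = (-4 + 7)² = 3² = 9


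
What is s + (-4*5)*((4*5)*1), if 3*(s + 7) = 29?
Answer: -1192/3 ≈ -397.33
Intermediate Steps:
s = 8/3 (s = -7 + (1/3)*29 = -7 + 29/3 = 8/3 ≈ 2.6667)
s + (-4*5)*((4*5)*1) = 8/3 + (-4*5)*((4*5)*1) = 8/3 - 400 = -1192/3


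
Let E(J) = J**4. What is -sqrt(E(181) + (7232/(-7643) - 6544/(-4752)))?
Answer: -sqrt(614486587652004476706)/756657 ≈ -32761.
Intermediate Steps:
-sqrt(E(181) + (7232/(-7643) - 6544/(-4752))) = -sqrt(181**4 + (7232/(-7643) - 6544/(-4752))) = -sqrt(1073283121 + (7232*(-1/7643) - 6544*(-1/4752))) = -sqrt(1073283121 + (-7232/7643 + 409/297)) = -sqrt(1073283121 + 978083/2269971) = -sqrt(2436321560437574/2269971) = -sqrt(614486587652004476706)/756657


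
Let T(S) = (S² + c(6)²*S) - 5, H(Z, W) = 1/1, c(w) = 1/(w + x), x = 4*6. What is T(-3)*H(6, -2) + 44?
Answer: 14399/300 ≈ 47.997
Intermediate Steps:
x = 24
c(w) = 1/(24 + w) (c(w) = 1/(w + 24) = 1/(24 + w))
H(Z, W) = 1 (H(Z, W) = 1*1 = 1)
T(S) = -5 + S² + S/900 (T(S) = (S² + (1/(24 + 6))²*S) - 5 = (S² + (1/30)²*S) - 5 = (S² + S/900) - 5 = -5 + S² + S/900)
T(-3)*H(6, -2) + 44 = (-5 + (-3)² + (1/900)*(-3))*1 + 44 = (-5 + 9 - 1/300)*1 + 44 = (1199/300)*1 + 44 = 1199/300 + 44 = 14399/300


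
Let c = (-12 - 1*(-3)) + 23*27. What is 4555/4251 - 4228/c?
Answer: -1265464/216801 ≈ -5.8370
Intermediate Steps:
c = 612 (c = (-12 + 3) + 621 = -9 + 621 = 612)
4555/4251 - 4228/c = 4555/4251 - 4228/612 = 4555*(1/4251) - 4228*1/612 = 4555/4251 - 1057/153 = -1265464/216801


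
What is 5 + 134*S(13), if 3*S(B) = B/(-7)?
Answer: -1637/21 ≈ -77.952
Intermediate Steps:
S(B) = -B/21 (S(B) = (B/(-7))/3 = (B*(-⅐))/3 = (-B/7)/3 = -B/21)
5 + 134*S(13) = 5 + 134*(-1/21*13) = 5 + 134*(-13/21) = 5 - 1742/21 = -1637/21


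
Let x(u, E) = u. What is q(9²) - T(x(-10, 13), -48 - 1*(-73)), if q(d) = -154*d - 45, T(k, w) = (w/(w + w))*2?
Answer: -12520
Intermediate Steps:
T(k, w) = 1 (T(k, w) = (w/((2*w)))*2 = ((1/(2*w))*w)*2 = (½)*2 = 1)
q(d) = -45 - 154*d
q(9²) - T(x(-10, 13), -48 - 1*(-73)) = (-45 - 154*9²) - 1*1 = (-45 - 154*81) - 1 = (-45 - 12474) - 1 = -12519 - 1 = -12520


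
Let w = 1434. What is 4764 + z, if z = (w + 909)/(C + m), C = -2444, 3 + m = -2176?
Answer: 7340543/1541 ≈ 4763.5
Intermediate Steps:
m = -2179 (m = -3 - 2176 = -2179)
z = -781/1541 (z = (1434 + 909)/(-2444 - 2179) = 2343/(-4623) = 2343*(-1/4623) = -781/1541 ≈ -0.50681)
4764 + z = 4764 - 781/1541 = 7340543/1541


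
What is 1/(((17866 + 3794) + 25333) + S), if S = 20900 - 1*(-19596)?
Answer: 1/87489 ≈ 1.1430e-5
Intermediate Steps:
S = 40496 (S = 20900 + 19596 = 40496)
1/(((17866 + 3794) + 25333) + S) = 1/(((17866 + 3794) + 25333) + 40496) = 1/((21660 + 25333) + 40496) = 1/(46993 + 40496) = 1/87489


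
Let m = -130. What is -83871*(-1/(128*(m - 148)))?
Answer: -83871/35584 ≈ -2.3570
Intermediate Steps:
-83871*(-1/(128*(m - 148))) = -83871*(-1/(128*(-130 - 148))) = -83871/((-128*(-278))) = -83871/35584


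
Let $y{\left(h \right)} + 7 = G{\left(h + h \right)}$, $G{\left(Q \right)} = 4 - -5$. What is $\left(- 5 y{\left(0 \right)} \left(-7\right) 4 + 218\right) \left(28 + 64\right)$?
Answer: $45816$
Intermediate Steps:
$G{\left(Q \right)} = 9$ ($G{\left(Q \right)} = 4 + 5 = 9$)
$y{\left(h \right)} = 2$ ($y{\left(h \right)} = -7 + 9 = 2$)
$\left(- 5 y{\left(0 \right)} \left(-7\right) 4 + 218\right) \left(28 + 64\right) = \left(\left(-5\right) 2 \left(-7\right) 4 + 218\right) \left(28 + 64\right) = \left(\left(-10\right) \left(-7\right) 4 + 218\right) 92 = \left(70 \cdot 4 + 218\right) 92 = \left(280 + 218\right) 92 = 498 \cdot 92 = 45816$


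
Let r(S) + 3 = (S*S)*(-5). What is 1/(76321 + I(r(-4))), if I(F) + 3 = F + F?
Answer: 1/76152 ≈ 1.3132e-5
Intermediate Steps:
r(S) = -3 - 5*S² (r(S) = -3 + (S*S)*(-5) = -3 + S²*(-5) = -3 - 5*S²)
I(F) = -3 + 2*F (I(F) = -3 + (F + F) = -3 + 2*F)
1/(76321 + I(r(-4))) = 1/(76321 + (-3 + 2*(-3 - 5*(-4)²))) = 1/(76321 + (-3 + 2*(-3 - 5*16))) = 1/(76321 + (-3 + 2*(-3 - 80))) = 1/(76321 + (-3 + 2*(-83))) = 1/(76321 + (-3 - 166)) = 1/(76321 - 169) = 1/76152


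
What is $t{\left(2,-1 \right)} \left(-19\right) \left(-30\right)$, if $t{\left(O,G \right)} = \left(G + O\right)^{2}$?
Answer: $570$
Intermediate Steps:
$t{\left(2,-1 \right)} \left(-19\right) \left(-30\right) = \left(-1 + 2\right)^{2} \left(-19\right) \left(-30\right) = 1^{2} \left(-19\right) \left(-30\right) = 1 \left(-19\right) \left(-30\right) = \left(-19\right) \left(-30\right) = 570$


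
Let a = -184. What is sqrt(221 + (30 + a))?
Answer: sqrt(67) ≈ 8.1853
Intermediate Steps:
sqrt(221 + (30 + a)) = sqrt(221 + (30 - 184)) = sqrt(221 - 154) = sqrt(67)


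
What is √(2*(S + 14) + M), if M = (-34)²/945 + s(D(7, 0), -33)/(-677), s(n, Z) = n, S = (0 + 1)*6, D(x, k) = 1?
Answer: √1874672599695/213255 ≈ 6.4204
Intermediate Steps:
S = 6 (S = 1*6 = 6)
M = 781667/639765 (M = (-34)²/945 + 1/(-677) = 1156*(1/945) + 1*(-1/677) = 1156/945 - 1/677 = 781667/639765 ≈ 1.2218)
√(2*(S + 14) + M) = √(2*(6 + 14) + 781667/639765) = √(2*20 + 781667/639765) = √(40 + 781667/639765) = √(26372267/639765) = √1874672599695/213255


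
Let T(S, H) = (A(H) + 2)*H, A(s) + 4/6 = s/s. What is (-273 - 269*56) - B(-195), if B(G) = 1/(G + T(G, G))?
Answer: -9969049/650 ≈ -15337.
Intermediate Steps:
A(s) = ⅓ (A(s) = -⅔ + s/s = -⅔ + 1 = ⅓)
T(S, H) = 7*H/3 (T(S, H) = (⅓ + 2)*H = 7*H/3)
B(G) = 3/(10*G) (B(G) = 1/(G + 7*G/3) = 1/(10*G/3) = 3/(10*G))
(-273 - 269*56) - B(-195) = (-273 - 269*56) - 3/(10*(-195)) = (-273 - 15064) - 3*(-1)/(10*195) = -15337 - 1*(-1/650) = -15337 + 1/650 = -9969049/650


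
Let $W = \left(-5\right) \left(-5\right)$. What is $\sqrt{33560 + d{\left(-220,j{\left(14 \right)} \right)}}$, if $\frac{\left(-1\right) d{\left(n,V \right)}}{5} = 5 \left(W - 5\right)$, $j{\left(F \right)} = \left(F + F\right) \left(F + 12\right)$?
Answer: $2 \sqrt{8265} \approx 181.82$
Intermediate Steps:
$j{\left(F \right)} = 2 F \left(12 + F\right)$
$W = 25$
$d{\left(n,V \right)} = -500$ ($d{\left(n,V \right)} = - 5 \cdot 5 \left(25 - 5\right) = - 5 \cdot 5 \cdot 20 = \left(-5\right) 100 = -500$)
$\sqrt{33560 + d{\left(-220,j{\left(14 \right)} \right)}} = \sqrt{33560 - 500} = \sqrt{33060} = 2 \sqrt{8265}$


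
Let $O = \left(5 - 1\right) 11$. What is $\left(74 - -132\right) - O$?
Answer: $162$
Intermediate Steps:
$O = 44$ ($O = 4 \cdot 11 = 44$)
$\left(74 - -132\right) - O = \left(74 - -132\right) - 44 = \left(74 + 132\right) - 44 = 206 - 44 = 162$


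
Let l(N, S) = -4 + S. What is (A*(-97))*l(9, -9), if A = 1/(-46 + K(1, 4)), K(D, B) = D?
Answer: -1261/45 ≈ -28.022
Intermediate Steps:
A = -1/45 (A = 1/(-46 + 1) = 1/(-45) = -1/45 ≈ -0.022222)
(A*(-97))*l(9, -9) = (-1/45*(-97))*(-4 - 9) = (97/45)*(-13) = -1261/45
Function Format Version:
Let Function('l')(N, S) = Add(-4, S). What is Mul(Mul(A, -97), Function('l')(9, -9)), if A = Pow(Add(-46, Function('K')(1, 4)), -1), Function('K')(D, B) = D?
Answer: Rational(-1261, 45) ≈ -28.022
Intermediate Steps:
A = Rational(-1, 45) (A = Pow(Add(-46, 1), -1) = Pow(-45, -1) = Rational(-1, 45) ≈ -0.022222)
Mul(Mul(A, -97), Function('l')(9, -9)) = Mul(Mul(Rational(-1, 45), -97), Add(-4, -9)) = Mul(Rational(97, 45), -13) = Rational(-1261, 45)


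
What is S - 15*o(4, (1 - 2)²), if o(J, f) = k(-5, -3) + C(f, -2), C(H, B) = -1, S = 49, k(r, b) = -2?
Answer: 94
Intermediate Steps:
o(J, f) = -3 (o(J, f) = -2 - 1 = -3)
S - 15*o(4, (1 - 2)²) = 49 - 15*(-3) = 49 + 45 = 94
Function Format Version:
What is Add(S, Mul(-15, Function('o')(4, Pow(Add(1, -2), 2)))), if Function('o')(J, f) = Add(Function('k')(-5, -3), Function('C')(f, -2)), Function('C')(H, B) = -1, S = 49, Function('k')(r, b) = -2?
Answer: 94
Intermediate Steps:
Function('o')(J, f) = -3 (Function('o')(J, f) = Add(-2, -1) = -3)
Add(S, Mul(-15, Function('o')(4, Pow(Add(1, -2), 2)))) = Add(49, Mul(-15, -3)) = Add(49, 45) = 94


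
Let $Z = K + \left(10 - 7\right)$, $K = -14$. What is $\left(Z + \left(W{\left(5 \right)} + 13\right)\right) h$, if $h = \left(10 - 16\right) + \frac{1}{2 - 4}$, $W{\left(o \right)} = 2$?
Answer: $-26$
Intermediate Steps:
$h = - \frac{13}{2}$ ($h = -6 + \frac{1}{-2} = -6 - \frac{1}{2} = - \frac{13}{2} \approx -6.5$)
$Z = -11$ ($Z = -14 + \left(10 - 7\right) = -14 + 3 = -11$)
$\left(Z + \left(W{\left(5 \right)} + 13\right)\right) h = \left(-11 + \left(2 + 13\right)\right) \left(- \frac{13}{2}\right) = \left(-11 + 15\right) \left(- \frac{13}{2}\right) = 4 \left(- \frac{13}{2}\right) = -26$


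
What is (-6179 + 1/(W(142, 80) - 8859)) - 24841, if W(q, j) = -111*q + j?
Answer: -761261821/24541 ≈ -31020.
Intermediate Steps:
W(q, j) = j - 111*q
(-6179 + 1/(W(142, 80) - 8859)) - 24841 = (-6179 + 1/((80 - 111*142) - 8859)) - 24841 = (-6179 + 1/((80 - 15762) - 8859)) - 24841 = (-6179 + 1/(-15682 - 8859)) - 24841 = (-6179 + 1/(-24541)) - 24841 = (-6179 - 1/24541) - 24841 = -151638840/24541 - 24841 = -761261821/24541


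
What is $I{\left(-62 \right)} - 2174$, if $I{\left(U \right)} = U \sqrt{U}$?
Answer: $-2174 - 62 i \sqrt{62} \approx -2174.0 - 488.19 i$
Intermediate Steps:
$I{\left(U \right)} = U^{\frac{3}{2}}$
$I{\left(-62 \right)} - 2174 = \left(-62\right)^{\frac{3}{2}} - 2174 = - 62 i \sqrt{62} - 2174 = -2174 - 62 i \sqrt{62}$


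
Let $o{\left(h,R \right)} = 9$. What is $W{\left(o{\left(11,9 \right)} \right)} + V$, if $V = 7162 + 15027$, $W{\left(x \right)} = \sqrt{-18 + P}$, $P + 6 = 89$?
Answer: $22189 + \sqrt{65} \approx 22197.0$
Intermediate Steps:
$P = 83$ ($P = -6 + 89 = 83$)
$W{\left(x \right)} = \sqrt{65}$ ($W{\left(x \right)} = \sqrt{-18 + 83} = \sqrt{65}$)
$V = 22189$
$W{\left(o{\left(11,9 \right)} \right)} + V = \sqrt{65} + 22189 = 22189 + \sqrt{65}$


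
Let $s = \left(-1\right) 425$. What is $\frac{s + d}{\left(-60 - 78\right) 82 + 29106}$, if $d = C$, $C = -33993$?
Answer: $- \frac{17209}{8895} \approx -1.9347$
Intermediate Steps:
$s = -425$
$d = -33993$
$\frac{s + d}{\left(-60 - 78\right) 82 + 29106} = \frac{-425 - 33993}{\left(-60 - 78\right) 82 + 29106} = - \frac{34418}{\left(-138\right) 82 + 29106} = - \frac{34418}{-11316 + 29106} = - \frac{34418}{17790} = \left(-34418\right) \frac{1}{17790} = - \frac{17209}{8895}$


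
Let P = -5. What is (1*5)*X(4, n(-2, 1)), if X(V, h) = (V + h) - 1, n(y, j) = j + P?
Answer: -5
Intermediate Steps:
n(y, j) = -5 + j (n(y, j) = j - 5 = -5 + j)
X(V, h) = -1 + V + h
(1*5)*X(4, n(-2, 1)) = (1*5)*(-1 + 4 + (-5 + 1)) = 5*(-1 + 4 - 4) = 5*(-1) = -5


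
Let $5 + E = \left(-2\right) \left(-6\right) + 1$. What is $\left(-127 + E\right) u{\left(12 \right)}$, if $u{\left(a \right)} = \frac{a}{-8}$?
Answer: $\frac{357}{2} \approx 178.5$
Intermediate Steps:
$u{\left(a \right)} = - \frac{a}{8}$ ($u{\left(a \right)} = a \left(- \frac{1}{8}\right) = - \frac{a}{8}$)
$E = 8$ ($E = -5 + \left(\left(-2\right) \left(-6\right) + 1\right) = -5 + \left(12 + 1\right) = -5 + 13 = 8$)
$\left(-127 + E\right) u{\left(12 \right)} = \left(-127 + 8\right) \left(\left(- \frac{1}{8}\right) 12\right) = \left(-119\right) \left(- \frac{3}{2}\right) = \frac{357}{2}$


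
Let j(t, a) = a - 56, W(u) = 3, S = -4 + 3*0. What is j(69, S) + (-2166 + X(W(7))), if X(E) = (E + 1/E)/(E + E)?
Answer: -20029/9 ≈ -2225.4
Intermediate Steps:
S = -4 (S = -4 + 0 = -4)
j(t, a) = -56 + a
X(E) = (E + 1/E)/(2*E) (X(E) = (E + 1/E)/((2*E)) = (E + 1/E)*(1/(2*E)) = (E + 1/E)/(2*E))
j(69, S) + (-2166 + X(W(7))) = (-56 - 4) + (-2166 + (1/2)*(1 + 3**2)/3**2) = -60 + (-2166 + (1/2)*(1/9)*(1 + 9)) = -60 + (-2166 + (1/2)*(1/9)*10) = -60 + (-2166 + 5/9) = -60 - 19489/9 = -20029/9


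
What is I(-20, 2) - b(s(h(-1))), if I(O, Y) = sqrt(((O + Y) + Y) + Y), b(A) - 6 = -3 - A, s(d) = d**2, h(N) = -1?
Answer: -2 + I*sqrt(14) ≈ -2.0 + 3.7417*I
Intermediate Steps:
b(A) = 3 - A (b(A) = 6 + (-3 - A) = 3 - A)
I(O, Y) = sqrt(O + 3*Y) (I(O, Y) = sqrt((O + 2*Y) + Y) = sqrt(O + 3*Y))
I(-20, 2) - b(s(h(-1))) = sqrt(-20 + 3*2) - (3 - 1*(-1)**2) = sqrt(-20 + 6) - (3 - 1*1) = sqrt(-14) - (3 - 1) = I*sqrt(14) - 1*2 = I*sqrt(14) - 2 = -2 + I*sqrt(14)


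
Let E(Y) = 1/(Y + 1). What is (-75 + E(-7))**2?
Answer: 203401/36 ≈ 5650.0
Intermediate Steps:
E(Y) = 1/(1 + Y)
(-75 + E(-7))**2 = (-75 + 1/(1 - 7))**2 = (-75 + 1/(-6))**2 = (-75 - 1/6)**2 = (-451/6)**2 = 203401/36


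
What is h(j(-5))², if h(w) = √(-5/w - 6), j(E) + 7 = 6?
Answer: -1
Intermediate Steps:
j(E) = -1 (j(E) = -7 + 6 = -1)
h(w) = √(-6 - 5/w)
h(j(-5))² = (√(-6 - 5/(-1)))² = (√(-6 - 5*(-1)))² = (√(-6 + 5))² = (√(-1))² = I² = -1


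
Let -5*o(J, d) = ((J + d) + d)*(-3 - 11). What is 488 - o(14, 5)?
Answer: 2104/5 ≈ 420.80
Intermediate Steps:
o(J, d) = 14*J/5 + 28*d/5 (o(J, d) = -((J + d) + d)*(-3 - 11)/5 = -(J + 2*d)*(-14)/5 = -(-28*d - 14*J)/5 = 14*J/5 + 28*d/5)
488 - o(14, 5) = 488 - ((14/5)*14 + (28/5)*5) = 488 - (196/5 + 28) = 488 - 1*336/5 = 488 - 336/5 = 2104/5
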